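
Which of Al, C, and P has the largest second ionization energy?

C

The second ionization energy removes an electron from the +1 ion. For each element: Al⁺ still has 2 valence electrons; C⁺ still has 3 valence electrons; P⁺ still has 4 valence electrons.
All are still removing valence electrons, so compare the +1 ions as you would atoms: IE_2 generally rises across a period (higher Z_eff) and falls down a group (larger shell), subject to the usual subshell exceptions.
Valence configurations: Al⁺ [Ne]3s², C⁺ [He]2s²2p¹, P⁺ [Ne]3s²3p².
The numbers (kJ/mol): Al 1817, C 2353, P 1907.
Hence IE_2: Al < P < C.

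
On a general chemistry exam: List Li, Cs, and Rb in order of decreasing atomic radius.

Cs, Rb, Li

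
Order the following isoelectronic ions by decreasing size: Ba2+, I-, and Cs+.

I- > Cs+ > Ba2+

All of these have 54 electrons, so size is governed by nuclear charge alone: the more protons, the stronger the pull on the same electron cloud, and the smaller the ion.
Nuclear charges: Ba2+ (Z=56), Cs+ (Z=55), I- (Z=53).
Largest to smallest: I- > Cs+ > Ba2+.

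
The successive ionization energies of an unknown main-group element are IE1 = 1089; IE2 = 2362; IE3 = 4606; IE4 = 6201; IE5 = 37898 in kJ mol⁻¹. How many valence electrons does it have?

Look for the largest jump between consecutive ionization energies: IE5/IE4 ≈ 6.1, far larger than any earlier ratio.
That jump marks the point where a core electron is being removed. So the atom has 4 valence electrons.

4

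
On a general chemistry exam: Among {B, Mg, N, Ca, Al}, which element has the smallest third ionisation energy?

Al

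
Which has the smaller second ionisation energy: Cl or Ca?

Ca

After 1 electron has been removed, what remains? Cl⁺ still has 6 valence electrons; Ca⁺ still has 1 valence electron.
All are still removing valence electrons, so compare the +1 ions as you would atoms: IE_2 generally rises across a period (higher Z_eff) and falls down a group (larger shell), subject to the usual subshell exceptions.
Valence configurations: Cl⁺ [Ne]3s²3p⁴, Ca⁺ [Ar]4s¹.
The numbers (kJ/mol): Cl 2298, Ca 1145.
Putting it together, IE_2: Ca < Cl.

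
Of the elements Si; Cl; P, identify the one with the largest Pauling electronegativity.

Cl

Si is in period 3, group 14; P is in period 3, group 15; Cl is in period 3, group 17.
Electronegativity increases across a period and decreases down a group, tracking effective nuclear charge and atomic size.
All lie in period 3, so electronegativity increases left to right.
The largest Pauling electronegativity among these belongs to Cl.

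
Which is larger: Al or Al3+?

Al

Forming Al3+ removes 3 electrons from Al. Fewer electrons for the same nuclear charge means less shielding and a higher Z_eff on the remaining electrons, and for main-group metals the entire outer shell is lost.
A cation is smaller than its parent atom: Al3+ < Al.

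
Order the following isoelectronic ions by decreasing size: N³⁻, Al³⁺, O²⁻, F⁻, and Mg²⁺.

N³⁻ > O²⁻ > F⁻ > Mg²⁺ > Al³⁺

All of these have 10 electrons, so size is governed by nuclear charge alone: the more protons, the stronger the pull on the same electron cloud, and the smaller the ion.
Nuclear charges: Al³⁺ (Z=13), Mg²⁺ (Z=12), F⁻ (Z=9), O²⁻ (Z=8), N³⁻ (Z=7).
Largest to smallest: N³⁻ > O²⁻ > F⁻ > Mg²⁺ > Al³⁺.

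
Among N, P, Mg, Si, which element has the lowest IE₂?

The second ionization energy removes an electron from the +1 ion. For each element: N⁺ still has 4 valence electrons; P⁺ still has 4 valence electrons; Mg⁺ still has 1 valence electron; Si⁺ still has 3 valence electrons.
All are still removing valence electrons, so compare the +1 ions as you would atoms: IE_2 generally rises across a period (higher Z_eff) and falls down a group (larger shell), subject to the usual subshell exceptions.
Valence configurations: N⁺ [He]2s²2p², P⁺ [Ne]3s²3p², Mg⁺ [Ne]3s¹, Si⁺ [Ne]3s²3p¹.
Tabulated IE_2 (kJ/mol): N 2856, P 1907, Mg 1451, Si 1577.
Putting it together, IE_2: Mg < Si < P < N.

Mg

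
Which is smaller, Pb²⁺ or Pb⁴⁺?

Pb⁴⁺

Both ions have Z = 82 protons, but Pb⁴⁺ has lost more electrons, so its remaining electrons feel a larger effective nuclear charge per electron and are pulled in more tightly.
Higher positive charge → smaller ion, so Pb²⁺ > Pb⁴⁺.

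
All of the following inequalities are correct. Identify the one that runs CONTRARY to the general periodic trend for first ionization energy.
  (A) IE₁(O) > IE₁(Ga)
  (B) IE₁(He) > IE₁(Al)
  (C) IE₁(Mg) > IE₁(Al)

(C)

The general trend: first ionization energy increases across a period and decreases down a group.
(A) O (period 2, group 16) vs Ga (period 4, group 13): the stated order agrees with the simple trend.
(B) He (period 1, group 18) vs Al (period 3, group 13): the stated order agrees with the simple trend.
(C) Mg (period 3, group 2) vs Al (period 3, group 13): the stated order contradicts the simple trend.
The exception is (C): Al's single 3p electron is easier to remove than one from Mg's filled 3s².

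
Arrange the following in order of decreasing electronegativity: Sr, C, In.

EN rises left→right (higher Z_eff, smaller atoms) and falls top→bottom (larger, more shielded atoms).
Here both period and group differ, so the two effects have to be weighed against each other.
In > Sr: both are in period 5; the period trend gives In the larger value.
C > In: both effects reinforce here, so C is clearly the higher of the two.
For reference (Pauling): C 2.55, Sr 0.95, In 1.78.
So from highest to lowest: C > In > Sr.

C, In, Sr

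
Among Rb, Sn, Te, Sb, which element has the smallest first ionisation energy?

Rb is in period 5, group 1; Sn is in period 5, group 14; Sb is in period 5, group 15; Te is in period 5, group 16.
Across a period the outer electron is held more tightly (higher IE₁); down a group it sits in a higher shell, more shielded, and comes off more easily.
All lie in period 5, so first ionization energy increases left to right.
The smallest first ionisation energy among these belongs to Rb.

Rb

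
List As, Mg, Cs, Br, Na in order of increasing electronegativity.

Cs < Na < Mg < As < Br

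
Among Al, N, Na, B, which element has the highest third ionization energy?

IE_3 is the cost of taking one more electron from the +2 cation: Al²⁺ still has 1 valence electron; N²⁺ still has 3 valence electrons; Na²⁺ is already 1 electron into the core; B²⁺ still has 1 valence electron.
Pulling an electron out of a noble-gas core costs far more than removing a remaining valence electron, so Na sits at the high end of IE_3.
Valence configurations: Al²⁺ [Ne]3s¹, N²⁺ [He]2s²2p¹, B²⁺ [He]2s¹.
The numbers (kJ/mol): Al 2745, N 4578, Na 6910, B 3660.
Putting it together, IE_3: Al < B < N < Na.

Na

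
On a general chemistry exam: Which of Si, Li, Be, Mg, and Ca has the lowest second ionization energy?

Ca

Consider each +1 ion: Si⁺ still has 3 valence electrons; Li⁺ is the bare [He] core; Be⁺ still has 1 valence electron; Mg⁺ still has 1 valence electron; Ca⁺ still has 1 valence electron.
Pulling an electron out of a noble-gas core costs far more than removing a remaining valence electron, so Li sits at the high end of IE_2.
Valence configurations: Si⁺ [Ne]3s²3p¹, Be⁺ [He]2s¹, Mg⁺ [Ne]3s¹, Ca⁺ [Ar]4s¹.
Tabulated IE_2 (kJ/mol): Si 1577, Li 7298, Be 1757, Mg 1451, Ca 1145.
Overall IE_2 order: Ca < Mg < Si < Be < Li.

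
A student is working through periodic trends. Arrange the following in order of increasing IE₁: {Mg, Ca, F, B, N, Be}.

Ca < Mg < B < Be < N < F

Be is in period 2, group 2; B is in period 2, group 13; N is in period 2, group 15; F is in period 2, group 17; Mg is in period 3, group 2; Ca is in period 4, group 2.
First ionization energy rises across a period (greater Z_eff holds electrons more tightly) and falls down a group (valence electrons are farther from the nucleus).
These span different periods and groups, so the two trends combine.
Mg > Ca: Mg sits above Ca in group 2, so the down-group effect alone puts Mg higher.
B > Mg: both effects reinforce here, so B is clearly the higher of the two.
Be > B: this pair runs against the simple trend — see the exception note.
N > Be: both are in period 2; the period trend gives N the larger value.
F > N: both are in period 2; the period trend gives F the larger value.
Note the exception: Be has a higher first ionization energy than B, contrary to the simple trend — removing B's lone 2p electron is easier than breaking Be's filled 2s².
For reference (kJ/mol): Be 900, B 801, N 1402, F 1681, Mg 738, Ca 590.
So from lowest to highest: Ca < Mg < B < Be < N < F.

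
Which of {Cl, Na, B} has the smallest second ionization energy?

Cl

IE_2 is the cost of taking one more electron from the +1 cation: Cl⁺ still has 6 valence electrons; Na⁺ is the bare [Ne] core; B⁺ still has 2 valence electrons.
Breaking into a closed-shell core is much more expensive than removing a leftover valence electron — Na has the largest IE_2 here.
Valence configurations: Cl⁺ [Ne]3s²3p⁴, B⁺ [He]2s².
Tabulated IE_2 (kJ/mol): Cl 2298, Na 4562, B 2427.
Hence IE_2: Cl < B < Na.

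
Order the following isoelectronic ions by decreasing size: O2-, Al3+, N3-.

N3-, O2-, Al3+

All of these have 10 electrons, so size is governed by nuclear charge alone: the more protons, the stronger the pull on the same electron cloud, and the smaller the ion.
Nuclear charges: Al3+ (Z=13), O2- (Z=8), N3- (Z=7).
Largest to smallest: N3- > O2- > Al3+.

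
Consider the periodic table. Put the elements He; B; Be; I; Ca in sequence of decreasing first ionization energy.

He is in period 1, group 18; Be is in period 2, group 2; B is in period 2, group 13; Ca is in period 4, group 2; I is in period 5, group 17.
First ionization energy rises across a period (greater Z_eff holds electrons more tightly) and falls down a group (valence electrons are farther from the nucleus).
These span different periods and groups, so the two trends combine.
B > Ca: both effects reinforce here, so B is clearly the higher of the two.
Be > B: this pair runs against the simple trend — see the exception note.
I > Be: the two effects oppose for this pair; the across-period effect wins (1008 vs 900 kJ/mol).
He > I: relative to I, both the across-period and down-group shifts push He's first ionization energy up.
Note the exception: Be has a higher first ionization energy than B, contrary to the simple trend — removing B's lone 2p electron is easier than breaking Be's filled 2s².
For reference (kJ/mol): He 2372, Be 900, B 801, Ca 590, I 1008.
So from highest to lowest: He > I > Be > B > Ca.

He, I, Be, B, Ca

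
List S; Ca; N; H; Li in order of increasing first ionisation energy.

Li < Ca < S < H < N

Removing the outermost electron gets harder across a period and easier down a group.
Here both period and group differ, so the two effects have to be weighed against each other.
Ca > Li: the two effects oppose for this pair; the across-period effect wins (590 vs 520 kJ/mol).
S > Ca: relative to Ca, both the across-period and down-group shifts push S's first ionization energy up.
H > S: the two effects oppose for this pair; the down-group effect wins (1312 vs 1000 kJ/mol).
N > H: period and group pull opposite ways; the across-period shift dominates (1402 vs 1312 kJ/mol).
Approximate values (kJ/mol): H 1312, Li 520, N 1402, S 1000, Ca 590.
So from lowest to highest: Li < Ca < S < H < N.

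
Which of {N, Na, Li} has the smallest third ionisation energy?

After 2 electrons have been removed, what remains? N²⁺ still has 3 valence electrons; Na²⁺ is already 1 electron into the core; Li²⁺ is already 1 electron into the core.
Breaking into a closed-shell core is much more expensive than removing a leftover valence electron — Na and Li have the largest IE_3 here.
Approximate IE_3 values (kJ/mol): N 4578, Na 6910, Li 11815.
Hence IE_3: N < Na < Li.

N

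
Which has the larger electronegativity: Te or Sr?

Sr is in period 5, group 2; Te is in period 5, group 16.
Electronegativity increases across a period and decreases down a group, tracking effective nuclear charge and atomic size.
All lie in period 5, so electronegativity increases left to right.
So Te has the larger electronegativity (Te > Sr).

Te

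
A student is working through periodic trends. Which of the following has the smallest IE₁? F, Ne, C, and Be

Be

Across a period the outer electron is held more tightly (higher IE₁); down a group it sits in a higher shell, more shielded, and comes off more easily.
All lie in period 2, so first ionization energy increases left to right.
The smallest IE₁ among these belongs to Be.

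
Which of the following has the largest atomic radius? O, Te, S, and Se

O is in period 2, group 16; S is in period 3, group 16; Se is in period 4, group 16; Te is in period 5, group 16.
Across a period the added protons contract the valence shell; down a group each new principal shell makes the atom larger.
All are in group 16, so atomic radius increases down the group.
The largest atomic radius among these belongs to Te.

Te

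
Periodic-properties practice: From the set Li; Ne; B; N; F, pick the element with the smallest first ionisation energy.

Li is in period 2, group 1; B is in period 2, group 13; N is in period 2, group 15; F is in period 2, group 17; Ne is in period 2, group 18.
Removing the outermost electron gets harder across a period and easier down a group.
All lie in period 2, so first ionization energy increases left to right.
The smallest first ionisation energy among these belongs to Li.

Li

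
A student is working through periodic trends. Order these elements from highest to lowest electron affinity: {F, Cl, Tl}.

F is in period 2, group 17; Cl is in period 3, group 17; Tl is in period 6, group 13.
Atoms with high Z_eff and room in the valence shell (especially the halogens) have the most exothermic electron affinities.
Here both period and group differ, so the two effects have to be weighed against each other.
F > Tl: both effects reinforce here, so F is clearly the higher of the two.
Cl > F: this pair runs against the simple trend — see the exception note.
Note the exception: Cl has a higher electron affinity than F, contrary to the simple trend — F's small 2p subshell makes the incoming electron feel strong e⁻–e⁻ repulsion, so Cl actually releases more energy on gaining an electron.
Approximate values (kJ/mol): F 328, Cl 349, Tl 19.
So from highest to lowest: Cl > F > Tl.

Cl > F > Tl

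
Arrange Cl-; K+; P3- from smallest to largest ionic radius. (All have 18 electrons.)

All of these have 18 electrons, so size is governed by nuclear charge alone: the more protons, the stronger the pull on the same electron cloud, and the smaller the ion.
Nuclear charges: K+ (Z=19), Cl- (Z=17), P3- (Z=15).
Smallest to largest: K+ < Cl- < P3-.

K+ < Cl- < P3-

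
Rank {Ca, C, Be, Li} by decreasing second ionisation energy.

After 1 electron has been removed, what remains? Ca⁺ still has 1 valence electron; C⁺ still has 3 valence electrons; Be⁺ still has 1 valence electron; Li⁺ is the bare [He] core.
Breaking into a closed-shell core is much more expensive than removing a leftover valence electron — Li has the largest IE_2 here.
Valence configurations: Ca⁺ [Ar]4s¹, C⁺ [He]2s²2p¹, Be⁺ [He]2s¹.
The numbers (kJ/mol): Ca 1145, C 2353, Be 1757, Li 7298.
Overall IE_2 order: Ca < Be < C < Li.

Li, C, Be, Ca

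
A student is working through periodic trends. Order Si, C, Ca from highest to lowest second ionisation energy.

C > Si > Ca

Consider each +1 ion: Si⁺ still has 3 valence electrons; C⁺ still has 3 valence electrons; Ca⁺ still has 1 valence electron.
All are still removing valence electrons, so compare the +1 ions as you would atoms: IE_2 generally rises across a period (higher Z_eff) and falls down a group (larger shell), subject to the usual subshell exceptions.
Valence configurations: Si⁺ [Ne]3s²3p¹, C⁺ [He]2s²2p¹, Ca⁺ [Ar]4s¹.
Approximate IE_2 values (kJ/mol): Si 1577, C 2353, Ca 1145.
So the second ionization energies run Ca < Si < C.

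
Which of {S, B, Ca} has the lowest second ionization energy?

Consider each +1 ion: S⁺ still has 5 valence electrons; B⁺ still has 2 valence electrons; Ca⁺ still has 1 valence electron.
All are still removing valence electrons, so compare the +1 ions as you would atoms: IE_2 generally rises across a period (higher Z_eff) and falls down a group (larger shell), subject to the usual subshell exceptions.
Valence configurations: S⁺ [Ne]3s²3p³, B⁺ [He]2s², Ca⁺ [Ar]4s¹.
Tabulated IE_2 (kJ/mol): S 2252, B 2427, Ca 1145.
Putting it together, IE_2: Ca < S < B.

Ca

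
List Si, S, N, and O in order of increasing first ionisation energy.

N is in period 2, group 15; O is in period 2, group 16; Si is in period 3, group 14; S is in period 3, group 16.
Removing the outermost electron gets harder across a period and easier down a group.
These span different periods and groups, so the two trends combine.
S > Si: both are in period 3; the period trend gives S the larger value.
O > S: they share group 16; the group trend gives O the larger value.
N > O: this pair runs against the simple trend — see the exception note.
Note the exception: N has a higher first ionization energy than O, contrary to the simple trend — pairing an electron in O's 2p⁴ costs repulsion energy, so O ionizes more easily than half-filled N (2p³).
Approximate values (kJ/mol): N 1402, O 1314, Si 786, S 1000.
So from lowest to highest: Si < S < O < N.

Si < S < O < N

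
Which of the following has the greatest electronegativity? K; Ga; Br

Br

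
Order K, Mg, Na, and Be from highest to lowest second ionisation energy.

The second ionization energy removes an electron from the +1 ion. For each element: K⁺ is the bare [Ar] core; Mg⁺ still has 1 valence electron; Na⁺ is the bare [Ne] core; Be⁺ still has 1 valence electron.
Breaking into a closed-shell core is much more expensive than removing a leftover valence electron — K and Na have the largest IE_2 here.
Valence configurations: Mg⁺ [Ne]3s¹, Be⁺ [He]2s¹.
Tabulated IE_2 (kJ/mol): K 3052, Mg 1451, Na 4562, Be 1757.
So the second ionization energies run Mg < Be < K < Na.

Na > K > Be > Mg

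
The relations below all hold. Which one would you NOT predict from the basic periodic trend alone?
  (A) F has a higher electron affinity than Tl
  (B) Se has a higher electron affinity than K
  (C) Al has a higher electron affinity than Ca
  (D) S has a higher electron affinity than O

The general trend: electron affinity increases across a period and decreases down a group.
(A) F (period 2, group 17) vs Tl (period 6, group 13): the stated order agrees with the simple trend.
(B) Se (period 4, group 16) vs K (period 4, group 1): the stated order agrees with the simple trend.
(C) Al (period 3, group 13) vs Ca (period 4, group 2): the stated order agrees with the simple trend.
(D) S (period 3, group 16) vs O (period 2, group 16): the stated order contradicts the simple trend.
The exception is (D): the compact 2p subshell of O repels the added electron more than S's larger 3p does.

(D)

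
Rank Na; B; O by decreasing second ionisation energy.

Consider each +1 ion: Na⁺ is the bare [Ne] core; B⁺ still has 2 valence electrons; O⁺ still has 5 valence electrons.
Pulling an electron out of a noble-gas core costs far more than removing a remaining valence electron, so Na sits at the high end of IE_2.
Valence configurations: B⁺ [He]2s², O⁺ [He]2s²2p³.
The numbers (kJ/mol): Na 4562, B 2427, O 3388.
Putting it together, IE_2: B < O < Na.

Na, O, B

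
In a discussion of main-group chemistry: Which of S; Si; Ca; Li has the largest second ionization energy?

Li

Consider each +1 ion: S⁺ still has 5 valence electrons; Si⁺ still has 3 valence electrons; Ca⁺ still has 1 valence electron; Li⁺ is the bare [He] core.
Pulling an electron out of a noble-gas core costs far more than removing a remaining valence electron, so Li sits at the high end of IE_2.
Valence configurations: S⁺ [Ne]3s²3p³, Si⁺ [Ne]3s²3p¹, Ca⁺ [Ar]4s¹.
Tabulated IE_2 (kJ/mol): S 2252, Si 1577, Ca 1145, Li 7298.
So the second ionization energies run Ca < Si < S < Li.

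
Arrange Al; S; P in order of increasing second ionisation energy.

Al < P < S

IE_2 is the cost of taking one more electron from the +1 cation: Al⁺ still has 2 valence electrons; S⁺ still has 5 valence electrons; P⁺ still has 4 valence electrons.
All are still removing valence electrons, so compare the +1 ions as you would atoms: IE_2 generally rises across a period (higher Z_eff) and falls down a group (larger shell), subject to the usual subshell exceptions.
Valence configurations: Al⁺ [Ne]3s², S⁺ [Ne]3s²3p³, P⁺ [Ne]3s²3p².
The numbers (kJ/mol): Al 1817, S 2252, P 1907.
So the second ionization energies run Al < P < S.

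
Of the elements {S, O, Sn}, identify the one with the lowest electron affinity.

O is in period 2, group 16; S is in period 3, group 16; Sn is in period 5, group 14.
EA tends to increase across a period and decrease down a group, though the pattern is less regular than for IE or radius.
These span different periods and groups, so the two trends combine.
O > Sn: relative to Sn, both the across-period and down-group shifts push O's electron affinity up.
S > O: this pair runs against the simple trend — see the exception note.
Note the exception: S has a higher electron affinity than O, contrary to the simple trend — the compact 2p subshell of O repels the added electron more than S's larger 3p does.
Approximate values (kJ/mol): O 141, S 200, Sn 107.
The lowest electron affinity among these belongs to Sn.

Sn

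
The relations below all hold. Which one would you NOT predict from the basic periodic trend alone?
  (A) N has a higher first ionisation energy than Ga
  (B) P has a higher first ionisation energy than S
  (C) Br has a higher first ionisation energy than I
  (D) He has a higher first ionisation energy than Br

(B)

The general trend: first ionisation energy increases across a period and decreases down a group.
(A) N (period 2, group 15) vs Ga (period 4, group 13): the stated order agrees with the simple trend.
(B) P (period 3, group 15) vs S (period 3, group 16): the stated order contradicts the simple trend.
(C) Br (period 4, group 17) vs I (period 5, group 17): the stated order agrees with the simple trend.
(D) He (period 1, group 18) vs Br (period 4, group 17): the stated order agrees with the simple trend.
The exception is (B): S (3p⁴) ionizes more easily than half-filled P (3p³) because the paired 3p electron in S is pushed out by e⁻–e⁻ repulsion.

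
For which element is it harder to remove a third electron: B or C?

C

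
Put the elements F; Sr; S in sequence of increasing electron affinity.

Sr < S < F

F is in period 2, group 17; S is in period 3, group 16; Sr is in period 5, group 2.
EA tends to increase across a period and decrease down a group, though the pattern is less regular than for IE or radius.
These span different periods and groups, so the two trends combine.
S > Sr: both effects reinforce here, so S is clearly the higher of the two.
F > S: both effects reinforce here, so F is clearly the higher of the two.
For reference (kJ/mol): F 328, S 200, Sr 5.
So from lowest to highest: Sr < S < F.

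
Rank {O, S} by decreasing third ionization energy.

O, S

Consider each +2 ion: O²⁺ still has 4 valence electrons; S²⁺ still has 4 valence electrons.
All are still removing valence electrons, so compare the +2 ions as you would atoms: IE_3 generally rises across a period (higher Z_eff) and falls down a group (larger shell), subject to the usual subshell exceptions.
Valence configurations: O²⁺ [He]2s²2p², S²⁺ [Ne]3s²3p².
The numbers (kJ/mol): O 5300, S 3357.
Overall IE_3 order: S < O.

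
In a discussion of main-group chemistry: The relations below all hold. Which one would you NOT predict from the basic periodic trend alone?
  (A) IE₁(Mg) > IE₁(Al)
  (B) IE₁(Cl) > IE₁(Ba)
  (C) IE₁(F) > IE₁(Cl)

The general trend: IE₁ increases across a period and decreases down a group.
(A) Mg (period 3, group 2) vs Al (period 3, group 13): the stated order contradicts the simple trend.
(B) Cl (period 3, group 17) vs Ba (period 6, group 2): the stated order agrees with the simple trend.
(C) F (period 2, group 17) vs Cl (period 3, group 17): the stated order agrees with the simple trend.
The exception is (A): Al's single 3p electron is easier to remove than one from Mg's filled 3s².

(A)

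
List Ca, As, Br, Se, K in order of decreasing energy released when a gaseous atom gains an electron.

Br, Se, As, K, Ca

K is in period 4, group 1; Ca is in period 4, group 2; As is in period 4, group 15; Se is in period 4, group 16; Br is in period 4, group 17.
Atoms with high Z_eff and room in the valence shell (especially the halogens) have the most exothermic electron affinities.
All lie in period 4; the across-period trend (electron affinity increases left to right) applies, with the exception below.
Note the exception: K has a higher electron affinity than Ca, contrary to the simple trend — adding an electron to Ca (ns²) has to open a new, higher-energy np subshell, which is unfavourable.
Tabulated electron affinity (kJ/mol): K 48, Ca 2, As 78, Se 195, Br 325.
So from highest to lowest: Br > Se > As > K > Ca.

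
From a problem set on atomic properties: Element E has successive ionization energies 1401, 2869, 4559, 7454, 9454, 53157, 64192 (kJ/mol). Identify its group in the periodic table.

Look for the largest jump between consecutive ionization energies: IE6/IE5 ≈ 5.6, far larger than any earlier ratio.
That jump marks the point where a core electron is being removed. So the atom has 5 valence electrons.
A main-group element with 5 valence electrons is in group 15.

Group 15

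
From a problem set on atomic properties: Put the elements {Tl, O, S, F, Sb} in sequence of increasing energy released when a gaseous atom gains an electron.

Tl, Sb, O, S, F

Adding an electron releases more energy for atoms nearer the top right (short of the noble gases).
Neither a single period nor a single group — weigh both effects.
Sb > Tl: relative to Tl, both the across-period and down-group shifts push Sb's electron affinity up.
O > Sb: relative to Sb, both the across-period and down-group shifts push O's electron affinity up.
S > O: this pair runs against the simple trend — see the exception note.
F > S: relative to S, both the across-period and down-group shifts push F's electron affinity up.
Note the exception: S has a higher electron affinity than O, contrary to the simple trend — the compact 2p subshell of O repels the added electron more than S's larger 3p does.
Approximate values (kJ/mol): O 141, F 328, S 200, Sb 103, Tl 19.
So from lowest to highest: Tl < Sb < O < S < F.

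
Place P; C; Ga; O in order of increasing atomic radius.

C is in period 2, group 14; O is in period 2, group 16; P is in period 3, group 15; Ga is in period 4, group 13.
Moving right in a period, electrons are added to the same shell under a stronger nuclear pull, so atoms get smaller; moving down, a new shell is opened and atoms get larger.
Neither a single period nor a single group — weigh both effects.
C > O: C lies to the left of O in period 2, so the across-period effect alone puts C larger.
P > C: period and group pull opposite ways; the down-group shift dominates (111 vs 75 pm).
Ga > P: relative to P, both the across-period and down-group shifts push Ga's atomic radius up.
Approximate values (pm): C 75, O 63, P 111, Ga 124.
So from smallest to largest: O < C < P < Ga.

O < C < P < Ga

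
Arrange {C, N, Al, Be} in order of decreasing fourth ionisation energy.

Be > Al > N > C

After 3 electrons have been removed, what remains? C³⁺ still has 1 valence electron; N³⁺ still has 2 valence electrons; Al³⁺ is the bare [Ne] core; Be³⁺ is already 1 electron into the core.
Breaking into a closed-shell core is much more expensive than removing a leftover valence electron — Al and Be have the largest IE_4 here.
Valence configurations: C³⁺ [He]2s¹, N³⁺ [He]2s².
The numbers (kJ/mol): C 6223, N 7475, Al 11577, Be 21007.
So the fourth ionization energies run C < N < Al < Be.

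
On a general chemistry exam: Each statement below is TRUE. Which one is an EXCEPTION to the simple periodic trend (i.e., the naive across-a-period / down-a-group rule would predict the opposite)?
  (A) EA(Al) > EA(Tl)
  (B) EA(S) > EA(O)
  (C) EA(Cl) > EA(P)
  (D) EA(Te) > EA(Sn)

(B)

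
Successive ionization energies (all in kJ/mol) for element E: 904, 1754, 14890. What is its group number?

Group 2

Look for the largest jump between consecutive ionization energies: IE3/IE2 ≈ 8.5, far larger than any earlier ratio.
That jump marks the point where a core electron is being removed. So the atom has 2 valence electrons.
A main-group element with 2 valence electrons is in group 2.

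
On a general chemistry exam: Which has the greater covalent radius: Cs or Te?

Cs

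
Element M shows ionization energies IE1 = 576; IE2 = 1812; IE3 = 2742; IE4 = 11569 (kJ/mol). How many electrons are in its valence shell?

3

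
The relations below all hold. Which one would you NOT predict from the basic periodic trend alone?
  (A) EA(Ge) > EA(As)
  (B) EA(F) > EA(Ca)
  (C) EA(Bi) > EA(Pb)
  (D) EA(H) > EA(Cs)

(A)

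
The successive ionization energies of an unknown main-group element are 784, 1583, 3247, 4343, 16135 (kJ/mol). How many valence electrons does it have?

4

Look for the largest jump between consecutive ionization energies: IE5/IE4 ≈ 3.7, far larger than any earlier ratio.
That jump marks the point where a core electron is being removed. So the atom has 4 valence electrons.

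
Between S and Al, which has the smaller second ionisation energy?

IE_2 is the cost of taking one more electron from the +1 cation: S⁺ still has 5 valence electrons; Al⁺ still has 2 valence electrons.
All are still removing valence electrons, so compare the +1 ions as you would atoms: IE_2 generally rises across a period (higher Z_eff) and falls down a group (larger shell), subject to the usual subshell exceptions.
Valence configurations: S⁺ [Ne]3s²3p³, Al⁺ [Ne]3s².
Approximate IE_2 values (kJ/mol): S 2252, Al 1817.
Hence IE_2: Al < S.

Al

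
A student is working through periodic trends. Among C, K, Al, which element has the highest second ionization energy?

The second ionization energy removes an electron from the +1 ion. For each element: C⁺ still has 3 valence electrons; K⁺ is the bare [Ar] core; Al⁺ still has 2 valence electrons.
Pulling an electron out of a noble-gas core costs far more than removing a remaining valence electron, so K sits at the high end of IE_2.
Valence configurations: C⁺ [He]2s²2p¹, Al⁺ [Ne]3s².
Approximate IE_2 values (kJ/mol): C 2353, K 3052, Al 1817.
Overall IE_2 order: Al < C < K.

K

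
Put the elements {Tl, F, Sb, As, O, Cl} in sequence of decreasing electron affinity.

Cl > F > O > Sb > As > Tl

O is in period 2, group 16; F is in period 2, group 17; Cl is in period 3, group 17; As is in period 4, group 15; Sb is in period 5, group 15; Tl is in period 6, group 13.
EA tends to increase across a period and decrease down a group, though the pattern is less regular than for IE or radius.
These span different periods and groups, so the two trends combine.
As > Tl: both effects reinforce here, so As is clearly the higher of the two.
Sb > As: this pair runs against the simple trend — see the exception note.
O > Sb: both effects reinforce here, so O is clearly the higher of the two.
F > O: F lies to the right of O in period 2, so the across-period effect alone puts F higher.
Cl > F: this pair runs against the simple trend — see the exception note.
Note the exception: Sb has a higher electron affinity than As, contrary to the simple trend — both are half-filled np³, but the pairing/repulsion penalty for the added electron shrinks as the p orbitals become larger and more diffuse down the group, and for Sb that outweighs the weaker nuclear attraction.
Note the exception: Cl has a higher electron affinity than F, contrary to the simple trend — F's small 2p subshell makes the incoming electron feel strong e⁻–e⁻ repulsion, so Cl actually releases more energy on gaining an electron.
Tabulated electron affinity (kJ/mol): O 141, F 328, Cl 349, As 78, Sb 103, Tl 19.
So from highest to lowest: Cl > F > O > Sb > As > Tl.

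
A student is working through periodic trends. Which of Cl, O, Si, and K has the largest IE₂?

After 1 electron has been removed, what remains? Cl⁺ still has 6 valence electrons; O⁺ still has 5 valence electrons; Si⁺ still has 3 valence electrons; K⁺ is the bare [Ar] core.
Usually core removal costs more than valence removal, but here the competition is close: a tightly held n=2 valence electron can cost more to remove than an n=3 core electron, so the actual values have to decide it.
Valence configurations: Cl⁺ [Ne]3s²3p⁴, O⁺ [He]2s²2p³, Si⁺ [Ne]3s²3p¹.
Approximate IE_2 values (kJ/mol): Cl 2298, O 3388, Si 1577, K 3052.
Putting it together, IE_2: Si < Cl < K < O.

O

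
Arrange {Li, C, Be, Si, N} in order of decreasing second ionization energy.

Li, N, C, Be, Si

After 1 electron has been removed, what remains? Li⁺ is the bare [He] core; C⁺ still has 3 valence electrons; Be⁺ still has 1 valence electron; Si⁺ still has 3 valence electrons; N⁺ still has 4 valence electrons.
Core electrons are held far more tightly than valence electrons, so Li tops the IE_2 order.
Valence configurations: C⁺ [He]2s²2p¹, Be⁺ [He]2s¹, Si⁺ [Ne]3s²3p¹, N⁺ [He]2s²2p².
The numbers (kJ/mol): Li 7298, C 2353, Be 1757, Si 1577, N 2856.
Putting it together, IE_2: Si < Be < C < N < Li.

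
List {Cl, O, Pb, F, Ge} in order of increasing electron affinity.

Pb < Ge < O < F < Cl

O is in period 2, group 16; F is in period 2, group 17; Cl is in period 3, group 17; Ge is in period 4, group 14; Pb is in period 6, group 14.
Atoms with high Z_eff and room in the valence shell (especially the halogens) have the most exothermic electron affinities.
Neither a single period nor a single group — weigh both effects.
Ge > Pb: Ge sits above Pb in group 14, so the down-group effect alone puts Ge higher.
O > Ge: relative to Ge, both the across-period and down-group shifts push O's electron affinity up.
F > O: F lies to the right of O in period 2, so the across-period effect alone puts F higher.
Cl > F: this pair runs against the simple trend — see the exception note.
Note the exception: Cl has a higher electron affinity than F, contrary to the simple trend — F's small 2p subshell makes the incoming electron feel strong e⁻–e⁻ repulsion, so Cl actually releases more energy on gaining an electron.
For reference (kJ/mol): O 141, F 328, Cl 349, Ge 119, Pb 35.
So from lowest to highest: Pb < Ge < O < F < Cl.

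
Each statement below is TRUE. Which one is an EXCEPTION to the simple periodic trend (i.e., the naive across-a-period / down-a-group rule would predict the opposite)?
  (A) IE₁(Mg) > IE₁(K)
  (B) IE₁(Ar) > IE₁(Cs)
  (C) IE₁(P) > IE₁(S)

The general trend: IE₁ increases across a period and decreases down a group.
(A) Mg (period 3, group 2) vs K (period 4, group 1): the stated order agrees with the simple trend.
(B) Ar (period 3, group 18) vs Cs (period 6, group 1): the stated order agrees with the simple trend.
(C) P (period 3, group 15) vs S (period 3, group 16): the stated order contradicts the simple trend.
The exception is (C): S (3p⁴) ionizes more easily than half-filled P (3p³) because the paired 3p electron in S is pushed out by e⁻–e⁻ repulsion.

(C)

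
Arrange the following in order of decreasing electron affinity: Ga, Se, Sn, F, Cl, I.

F is in period 2, group 17; Cl is in period 3, group 17; Ga is in period 4, group 13; Se is in period 4, group 16; Sn is in period 5, group 14; I is in period 5, group 17.
Electron affinity generally becomes more exothermic across a period toward the halogens and less exothermic down a group.
Neither a single period nor a single group — weigh both effects.
Sn > Ga: the two effects oppose for this pair; the across-period effect wins (107 vs 29 kJ/mol).
Se > Sn: relative to Sn, both the across-period and down-group shifts push Se's electron affinity up.
I > Se: period and group pull opposite ways; the across-period shift dominates (295 vs 195 kJ/mol).
F > I: F sits above I in group 17, so the down-group effect alone puts F higher.
Cl > F: this pair runs against the simple trend — see the exception note.
Note the exception: Cl has a higher electron affinity than F, contrary to the simple trend — F's small 2p subshell makes the incoming electron feel strong e⁻–e⁻ repulsion, so Cl actually releases more energy on gaining an electron.
For reference (kJ/mol): F 328, Cl 349, Ga 29, Se 195, Sn 107, I 295.
So from highest to lowest: Cl > F > I > Se > Sn > Ga.

Cl > F > I > Se > Sn > Ga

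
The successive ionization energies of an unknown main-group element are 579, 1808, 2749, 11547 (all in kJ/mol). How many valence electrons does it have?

Look for the largest jump between consecutive ionization energies: IE4/IE3 ≈ 4.2, far larger than any earlier ratio.
That jump marks the point where a core electron is being removed. So the atom has 3 valence electrons.

3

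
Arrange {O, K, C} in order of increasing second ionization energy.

The second ionization energy removes an electron from the +1 ion. For each element: O⁺ still has 5 valence electrons; K⁺ is the bare [Ar] core; C⁺ still has 3 valence electrons.
Usually core removal costs more than valence removal, but here the competition is close: a tightly held n=2 valence electron can cost more to remove than an n=3 core electron, so the actual values have to decide it.
Valence configurations: O⁺ [He]2s²2p³, C⁺ [He]2s²2p¹.
Approximate IE_2 values (kJ/mol): O 3388, K 3052, C 2353.
So the second ionization energies run C < K < O.

C < K < O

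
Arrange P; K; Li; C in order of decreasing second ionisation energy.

Li, K, C, P

The second ionization energy removes an electron from the +1 ion. For each element: P⁺ still has 4 valence electrons; K⁺ is the bare [Ar] core; Li⁺ is the bare [He] core; C⁺ still has 3 valence electrons.
Breaking into a closed-shell core is much more expensive than removing a leftover valence electron — K and Li have the largest IE_2 here.
Valence configurations: P⁺ [Ne]3s²3p², C⁺ [He]2s²2p¹.
Tabulated IE_2 (kJ/mol): P 1907, K 3052, Li 7298, C 2353.
Hence IE_2: P < C < K < Li.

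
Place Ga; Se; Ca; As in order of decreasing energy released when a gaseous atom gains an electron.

Se, As, Ga, Ca

Ca is in period 4, group 2; Ga is in period 4, group 13; As is in period 4, group 15; Se is in period 4, group 16.
EA tends to increase across a period and decrease down a group, though the pattern is less regular than for IE or radius.
All lie in period 4, so electron affinity increases left to right.
So from highest to lowest: Se > As > Ga > Ca.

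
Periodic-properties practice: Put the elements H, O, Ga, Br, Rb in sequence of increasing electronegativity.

Atoms toward the upper right of the periodic table pull bonding electrons most strongly.
Neither a single period nor a single group — weigh both effects.
Ga > Rb: relative to Rb, both the across-period and down-group shifts push Ga's electronegativity up.
H > Ga: period and group pull opposite ways; the down-group shift dominates (2.20 vs 1.81).
Br > H: period and group pull opposite ways; the across-period shift dominates (2.96 vs 2.20).
O > Br: the two effects oppose for this pair; the down-group effect wins (3.44 vs 2.96).
For reference (Pauling): H 2.20, O 3.44, Ga 1.81, Br 2.96, Rb 0.82.
So from lowest to highest: Rb < Ga < H < Br < O.

Rb, Ga, H, Br, O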